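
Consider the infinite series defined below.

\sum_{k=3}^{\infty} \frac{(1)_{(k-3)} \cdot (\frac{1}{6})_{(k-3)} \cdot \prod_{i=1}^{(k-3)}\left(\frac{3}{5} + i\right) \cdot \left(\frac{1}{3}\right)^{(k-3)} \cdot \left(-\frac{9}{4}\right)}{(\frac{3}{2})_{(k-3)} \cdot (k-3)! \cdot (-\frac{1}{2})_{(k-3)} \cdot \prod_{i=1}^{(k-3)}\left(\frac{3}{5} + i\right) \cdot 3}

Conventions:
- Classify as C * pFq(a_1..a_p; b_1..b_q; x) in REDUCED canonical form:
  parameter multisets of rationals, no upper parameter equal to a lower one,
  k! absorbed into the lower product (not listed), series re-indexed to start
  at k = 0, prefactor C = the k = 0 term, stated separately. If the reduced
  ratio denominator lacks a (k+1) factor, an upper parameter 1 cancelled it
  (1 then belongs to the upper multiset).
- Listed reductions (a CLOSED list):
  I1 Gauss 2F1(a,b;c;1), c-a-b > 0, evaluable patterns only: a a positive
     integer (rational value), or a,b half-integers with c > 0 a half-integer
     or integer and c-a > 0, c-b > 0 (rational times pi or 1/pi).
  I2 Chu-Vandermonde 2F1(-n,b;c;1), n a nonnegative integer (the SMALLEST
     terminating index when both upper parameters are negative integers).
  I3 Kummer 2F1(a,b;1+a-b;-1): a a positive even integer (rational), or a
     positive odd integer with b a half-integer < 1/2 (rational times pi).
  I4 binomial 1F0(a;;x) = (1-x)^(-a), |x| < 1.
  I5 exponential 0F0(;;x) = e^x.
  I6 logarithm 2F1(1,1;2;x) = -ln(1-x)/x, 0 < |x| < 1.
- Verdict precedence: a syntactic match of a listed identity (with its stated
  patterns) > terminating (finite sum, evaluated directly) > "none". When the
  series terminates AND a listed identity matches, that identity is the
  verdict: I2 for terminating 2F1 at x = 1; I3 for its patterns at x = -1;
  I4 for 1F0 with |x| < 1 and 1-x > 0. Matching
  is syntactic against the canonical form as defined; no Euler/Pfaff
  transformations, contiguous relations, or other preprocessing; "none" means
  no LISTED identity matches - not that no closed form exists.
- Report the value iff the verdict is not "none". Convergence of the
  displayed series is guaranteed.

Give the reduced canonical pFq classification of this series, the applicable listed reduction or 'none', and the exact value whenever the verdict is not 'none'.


Reduced: x = \frac{1}{3}, 2F2, upper = {\frac{1}{6}, 1}, lower = {-\frac{1}{2}, \frac{3}{2}}, C = -\frac{3}{4}. Verdict: none - at argument \frac{1}{3} the multisets {\frac{1}{6}, 1} ; {-\frac{1}{2}, \frac{3}{2}} match no listed identity.

Key step: with t_0 = -\frac{3}{4}, the parameter 8/5 appears in both the upper and lower lists and cancels.
Adjacent-term ratio: r(k) = \frac{1}{3} * (k+\frac{1}{6}) (k+1) / [(k-\frac{1}{2}) (k+\frac{3}{2}) (k+1)] ; factor over Q: parameters, x = \frac{1}{3}, and C = -\frac{3}{4}.


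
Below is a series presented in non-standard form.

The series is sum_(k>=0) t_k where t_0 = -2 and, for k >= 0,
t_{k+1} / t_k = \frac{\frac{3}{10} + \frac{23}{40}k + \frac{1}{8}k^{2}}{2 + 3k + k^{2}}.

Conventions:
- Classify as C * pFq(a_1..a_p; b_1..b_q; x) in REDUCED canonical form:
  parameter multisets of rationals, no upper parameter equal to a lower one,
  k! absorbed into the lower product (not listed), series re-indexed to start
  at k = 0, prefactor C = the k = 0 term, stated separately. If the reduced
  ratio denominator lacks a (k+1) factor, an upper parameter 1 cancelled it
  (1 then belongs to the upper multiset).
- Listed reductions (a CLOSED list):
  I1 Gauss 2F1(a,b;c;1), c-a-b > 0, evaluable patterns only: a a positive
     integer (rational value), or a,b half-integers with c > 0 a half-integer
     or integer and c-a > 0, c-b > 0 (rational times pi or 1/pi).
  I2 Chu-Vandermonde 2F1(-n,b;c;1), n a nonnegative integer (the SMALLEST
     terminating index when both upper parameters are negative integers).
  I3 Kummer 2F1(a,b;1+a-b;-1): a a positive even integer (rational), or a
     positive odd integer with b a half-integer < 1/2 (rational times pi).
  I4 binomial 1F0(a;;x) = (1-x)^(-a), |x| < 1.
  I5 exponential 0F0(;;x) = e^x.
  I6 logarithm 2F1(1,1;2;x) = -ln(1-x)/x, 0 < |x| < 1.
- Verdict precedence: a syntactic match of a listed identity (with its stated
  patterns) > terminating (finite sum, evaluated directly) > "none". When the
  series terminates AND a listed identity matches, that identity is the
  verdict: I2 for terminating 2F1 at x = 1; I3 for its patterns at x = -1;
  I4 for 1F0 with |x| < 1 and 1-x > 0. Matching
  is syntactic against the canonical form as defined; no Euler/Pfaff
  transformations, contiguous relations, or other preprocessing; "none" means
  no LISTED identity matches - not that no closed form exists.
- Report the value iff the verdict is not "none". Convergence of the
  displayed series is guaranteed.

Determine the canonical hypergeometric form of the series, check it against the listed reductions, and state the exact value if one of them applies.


This is -2 * 2F1(\frac{3}{5}, 4; 2; \frac{1}{8}) in reduced canonical form. Verdict: none - this 2F1 at x = \frac{1}{8} matches no listed pattern, and upper {\frac{3}{5}, 4} holds no stopper.

Key step: with t_0 = -2, the expanded ratio factors over Q; prefactor -2, roots give parameters.
Ratio: r(k) = \frac{1}{8} * (k+\frac{3}{5}) (k+4) / [(k+2) (k+1)] - rational in k. x = \frac{1}{8}; t_0 = -2; negate the roots.


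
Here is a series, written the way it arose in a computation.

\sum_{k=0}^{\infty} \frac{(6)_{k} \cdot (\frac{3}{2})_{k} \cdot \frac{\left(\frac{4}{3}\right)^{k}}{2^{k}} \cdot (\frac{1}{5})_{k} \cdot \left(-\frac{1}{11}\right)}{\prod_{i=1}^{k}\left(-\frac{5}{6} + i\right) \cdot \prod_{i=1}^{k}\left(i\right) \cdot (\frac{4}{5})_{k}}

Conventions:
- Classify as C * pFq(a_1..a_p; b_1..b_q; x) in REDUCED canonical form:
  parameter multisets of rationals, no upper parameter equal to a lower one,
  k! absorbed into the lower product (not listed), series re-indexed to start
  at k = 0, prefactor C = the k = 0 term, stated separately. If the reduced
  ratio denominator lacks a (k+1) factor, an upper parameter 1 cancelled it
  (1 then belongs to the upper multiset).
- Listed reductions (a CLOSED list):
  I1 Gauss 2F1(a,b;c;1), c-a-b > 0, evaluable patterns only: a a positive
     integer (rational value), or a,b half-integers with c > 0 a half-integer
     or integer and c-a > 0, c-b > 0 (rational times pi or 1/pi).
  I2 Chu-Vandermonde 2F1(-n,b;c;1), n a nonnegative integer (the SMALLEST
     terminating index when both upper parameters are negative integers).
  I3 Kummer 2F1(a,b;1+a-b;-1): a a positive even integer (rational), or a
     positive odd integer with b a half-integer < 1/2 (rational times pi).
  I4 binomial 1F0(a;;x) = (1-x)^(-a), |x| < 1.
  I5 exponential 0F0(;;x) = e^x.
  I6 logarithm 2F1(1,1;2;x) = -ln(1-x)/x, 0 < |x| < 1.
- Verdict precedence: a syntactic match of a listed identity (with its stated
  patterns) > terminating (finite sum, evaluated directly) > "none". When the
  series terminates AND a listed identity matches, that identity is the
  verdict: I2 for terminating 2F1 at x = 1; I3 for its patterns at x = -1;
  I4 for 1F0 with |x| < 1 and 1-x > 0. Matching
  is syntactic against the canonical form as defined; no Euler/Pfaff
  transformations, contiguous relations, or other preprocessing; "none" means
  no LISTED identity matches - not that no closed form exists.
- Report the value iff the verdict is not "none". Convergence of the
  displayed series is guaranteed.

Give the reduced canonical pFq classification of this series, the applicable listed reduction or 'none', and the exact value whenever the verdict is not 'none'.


Key step: with t_0 = -\frac{1}{11}, the product of the first k integers (C = -1/11, x = 2/3) is k!.
Ratio: r(k) = \frac{2}{3} * (k+\frac{1}{5}) (k+\frac{3}{2}) (k+6) / [(k+\frac{1}{6}) (k+\frac{4}{5}) (k+1)] - rational in k, leading ratio \frac{2}{3}; with t_0 = -\frac{1}{11}, classification follows.

x = \frac{2}{3} here; the reduced form reads 3F2, upper {\frac{1}{5}, \frac{3}{2}, 6}, lower {\frac{1}{6}, \frac{4}{5}}, C = -\frac{1}{11}. Verdict: none - at argument \frac{2}{3} the multisets {\frac{1}{5}, \frac{3}{2}, 6} ; {\frac{1}{6}, \frac{4}{5}} match no listed identity.


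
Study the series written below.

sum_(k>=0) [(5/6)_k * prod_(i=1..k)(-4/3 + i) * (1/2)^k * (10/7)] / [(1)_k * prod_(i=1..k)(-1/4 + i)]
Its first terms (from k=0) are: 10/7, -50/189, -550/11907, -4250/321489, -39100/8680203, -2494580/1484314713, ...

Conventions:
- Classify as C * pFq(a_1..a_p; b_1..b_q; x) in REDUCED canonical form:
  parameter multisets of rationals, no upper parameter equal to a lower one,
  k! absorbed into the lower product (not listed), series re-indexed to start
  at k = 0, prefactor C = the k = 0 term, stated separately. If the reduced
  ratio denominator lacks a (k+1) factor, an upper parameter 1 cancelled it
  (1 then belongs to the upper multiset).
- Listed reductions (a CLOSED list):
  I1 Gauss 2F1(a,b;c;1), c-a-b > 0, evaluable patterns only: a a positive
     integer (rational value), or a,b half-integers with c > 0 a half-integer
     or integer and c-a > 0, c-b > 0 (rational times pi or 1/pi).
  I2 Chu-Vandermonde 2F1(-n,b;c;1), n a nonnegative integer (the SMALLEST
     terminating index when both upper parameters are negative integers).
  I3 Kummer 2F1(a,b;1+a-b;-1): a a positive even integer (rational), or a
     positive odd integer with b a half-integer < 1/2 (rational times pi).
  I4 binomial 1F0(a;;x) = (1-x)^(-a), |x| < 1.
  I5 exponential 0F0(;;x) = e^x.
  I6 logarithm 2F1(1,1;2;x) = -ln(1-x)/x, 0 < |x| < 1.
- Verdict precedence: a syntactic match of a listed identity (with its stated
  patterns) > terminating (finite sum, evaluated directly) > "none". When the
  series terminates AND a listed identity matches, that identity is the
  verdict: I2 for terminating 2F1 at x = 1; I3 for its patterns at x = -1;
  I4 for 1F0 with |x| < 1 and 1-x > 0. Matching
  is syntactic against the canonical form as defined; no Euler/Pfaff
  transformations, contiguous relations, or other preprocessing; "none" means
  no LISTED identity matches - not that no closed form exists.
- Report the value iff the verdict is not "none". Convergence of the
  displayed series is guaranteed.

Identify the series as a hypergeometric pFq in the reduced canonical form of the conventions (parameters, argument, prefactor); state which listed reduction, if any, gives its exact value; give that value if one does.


Key observation: with t_0 = 10/7, the running product (C = 10/7, x = 1/2) telescopes to a rising factorial.
Term ratio: r(k) = (1/2) * (k-1/3) (k+5/6) / [(k+3/4) (k+1)] ; factor over Q: parameters, x = (1/2), and C = 10/7.

Classification (C = 10/7): 2F1 with upper {-1/3, 5/6}, lower {3/4}, argument x = 1/2. Verdict: none - this 2F1 at x = 1/2 matches no listed pattern, and upper {-1/3, 5/6} holds no stopper.


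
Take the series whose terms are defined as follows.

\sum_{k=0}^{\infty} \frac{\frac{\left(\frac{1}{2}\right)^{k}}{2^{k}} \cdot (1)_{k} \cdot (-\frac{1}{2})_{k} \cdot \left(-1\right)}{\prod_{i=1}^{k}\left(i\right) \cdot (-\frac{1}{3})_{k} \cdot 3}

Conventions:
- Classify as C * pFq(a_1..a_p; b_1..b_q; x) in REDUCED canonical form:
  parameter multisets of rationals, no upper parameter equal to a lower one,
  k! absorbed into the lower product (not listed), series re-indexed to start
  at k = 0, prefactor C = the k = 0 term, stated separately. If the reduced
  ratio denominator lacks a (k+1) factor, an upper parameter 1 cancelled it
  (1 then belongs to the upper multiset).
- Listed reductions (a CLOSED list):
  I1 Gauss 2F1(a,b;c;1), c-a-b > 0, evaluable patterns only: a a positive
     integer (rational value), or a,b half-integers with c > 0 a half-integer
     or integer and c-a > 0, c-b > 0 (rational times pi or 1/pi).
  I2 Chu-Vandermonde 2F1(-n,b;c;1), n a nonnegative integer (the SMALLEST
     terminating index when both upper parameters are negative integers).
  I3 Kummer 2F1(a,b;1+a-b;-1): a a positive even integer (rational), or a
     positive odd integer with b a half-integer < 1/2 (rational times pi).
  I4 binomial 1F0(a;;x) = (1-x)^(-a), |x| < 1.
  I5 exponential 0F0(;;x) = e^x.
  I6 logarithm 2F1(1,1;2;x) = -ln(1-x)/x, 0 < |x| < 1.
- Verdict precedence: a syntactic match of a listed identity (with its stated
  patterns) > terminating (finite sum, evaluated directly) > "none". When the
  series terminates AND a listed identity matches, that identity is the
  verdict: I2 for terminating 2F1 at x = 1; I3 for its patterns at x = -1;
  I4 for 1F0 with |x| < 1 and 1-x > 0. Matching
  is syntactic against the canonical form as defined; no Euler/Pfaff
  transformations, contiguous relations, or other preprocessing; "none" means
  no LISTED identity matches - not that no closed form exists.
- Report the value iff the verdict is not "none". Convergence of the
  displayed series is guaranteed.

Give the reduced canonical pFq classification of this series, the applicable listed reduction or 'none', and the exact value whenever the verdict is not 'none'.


With C = -\frac{1}{3}: the canonical form is 2F1(-\frac{1}{2}, 1; -\frac{1}{3}; \frac{1}{4}). Verdict: no listed reduction: x = \frac{1}{4} and upper {-\frac{1}{2}, 1} fail every I1-I6 pattern.

The tell: with t_0 = -\frac{1}{3}, the constant factors (prefactor -1/3) combine into one prefactor.
Step ratio: r(k) = \frac{1}{4} * (k-\frac{1}{2}) (k+1) / [(k-\frac{1}{3}) (k+1)] - rational; roots negated = parameters, x = \frac{1}{4}, C = -\frac{1}{3}.


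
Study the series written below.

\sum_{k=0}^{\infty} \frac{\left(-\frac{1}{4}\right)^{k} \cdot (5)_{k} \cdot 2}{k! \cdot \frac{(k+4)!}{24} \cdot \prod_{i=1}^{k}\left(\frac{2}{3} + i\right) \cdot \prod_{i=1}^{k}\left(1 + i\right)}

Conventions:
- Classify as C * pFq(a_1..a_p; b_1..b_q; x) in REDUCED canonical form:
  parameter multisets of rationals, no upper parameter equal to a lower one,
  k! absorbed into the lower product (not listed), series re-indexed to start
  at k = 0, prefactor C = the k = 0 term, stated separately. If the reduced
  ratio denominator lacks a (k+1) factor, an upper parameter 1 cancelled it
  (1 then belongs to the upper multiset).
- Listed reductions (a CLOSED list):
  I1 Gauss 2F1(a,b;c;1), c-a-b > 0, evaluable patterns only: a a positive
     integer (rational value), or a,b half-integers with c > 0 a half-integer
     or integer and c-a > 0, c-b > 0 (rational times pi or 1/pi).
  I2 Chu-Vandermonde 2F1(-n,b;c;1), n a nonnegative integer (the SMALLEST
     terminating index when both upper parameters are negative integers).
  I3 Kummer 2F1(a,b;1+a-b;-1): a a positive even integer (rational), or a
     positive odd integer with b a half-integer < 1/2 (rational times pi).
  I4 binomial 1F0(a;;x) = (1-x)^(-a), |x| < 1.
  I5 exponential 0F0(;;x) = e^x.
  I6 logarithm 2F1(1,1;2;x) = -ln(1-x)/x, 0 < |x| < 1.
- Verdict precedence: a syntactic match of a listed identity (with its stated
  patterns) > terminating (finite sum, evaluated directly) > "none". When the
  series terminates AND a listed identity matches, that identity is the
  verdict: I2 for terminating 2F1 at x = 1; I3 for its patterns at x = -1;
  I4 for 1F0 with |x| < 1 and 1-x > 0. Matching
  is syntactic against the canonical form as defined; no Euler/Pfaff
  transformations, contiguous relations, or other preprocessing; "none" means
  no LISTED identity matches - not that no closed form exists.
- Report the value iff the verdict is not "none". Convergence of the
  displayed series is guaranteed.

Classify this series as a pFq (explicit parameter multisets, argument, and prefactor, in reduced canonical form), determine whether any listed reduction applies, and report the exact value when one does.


At argument -\frac{1}{4}: a 0F2 with upper {-}, lower {\frac{5}{3}, 2}, scaled by C = 2. Verdict: none. Every listed pattern misses the 0F2 form at -\frac{1}{4}, upper {-}.

The tell: x = -\frac{1}{4} and the lower running product (C = 2) is a rising factorial.
Term ratio: r(k) = -\frac{1}{4} * 1 / [(k+\frac{5}{3}) (k+2) (k+1)] - rational in k. x = -\frac{1}{4}; t_0 = 2; negate the roots.


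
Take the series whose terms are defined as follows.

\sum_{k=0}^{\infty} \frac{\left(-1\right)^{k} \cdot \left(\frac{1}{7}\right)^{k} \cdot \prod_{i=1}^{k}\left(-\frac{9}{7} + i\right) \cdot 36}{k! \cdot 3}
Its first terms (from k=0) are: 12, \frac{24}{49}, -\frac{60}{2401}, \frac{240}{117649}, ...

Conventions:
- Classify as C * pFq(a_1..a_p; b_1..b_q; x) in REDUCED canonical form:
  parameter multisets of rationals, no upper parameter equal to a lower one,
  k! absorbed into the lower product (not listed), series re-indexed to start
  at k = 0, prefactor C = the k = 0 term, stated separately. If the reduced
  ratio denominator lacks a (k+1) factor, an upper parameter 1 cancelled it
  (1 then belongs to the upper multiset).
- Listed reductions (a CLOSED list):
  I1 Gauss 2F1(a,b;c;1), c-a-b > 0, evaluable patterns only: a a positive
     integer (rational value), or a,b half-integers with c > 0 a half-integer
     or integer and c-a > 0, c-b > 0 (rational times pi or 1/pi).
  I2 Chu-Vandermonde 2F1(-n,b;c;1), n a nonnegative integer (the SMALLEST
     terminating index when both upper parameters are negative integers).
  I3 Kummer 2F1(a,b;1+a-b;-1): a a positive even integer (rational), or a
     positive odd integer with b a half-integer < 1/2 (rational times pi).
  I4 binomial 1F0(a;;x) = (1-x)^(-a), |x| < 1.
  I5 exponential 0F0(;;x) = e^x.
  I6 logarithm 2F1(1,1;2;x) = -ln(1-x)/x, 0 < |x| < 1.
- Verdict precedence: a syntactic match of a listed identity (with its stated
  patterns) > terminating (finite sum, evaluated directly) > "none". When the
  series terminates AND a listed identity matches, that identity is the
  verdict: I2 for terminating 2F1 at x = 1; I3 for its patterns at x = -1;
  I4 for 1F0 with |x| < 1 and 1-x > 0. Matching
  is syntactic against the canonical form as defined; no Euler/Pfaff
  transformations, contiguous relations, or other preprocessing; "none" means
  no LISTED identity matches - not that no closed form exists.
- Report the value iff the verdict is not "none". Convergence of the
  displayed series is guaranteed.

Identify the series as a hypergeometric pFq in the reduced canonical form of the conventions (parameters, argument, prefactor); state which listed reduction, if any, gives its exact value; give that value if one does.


First insight: from the first term 12: the running product (C = 12) telescopes to a rising factorial.
Consecutive-term ratio: r(k) = -\frac{1}{7} * (k-\frac{2}{7}) / [(k+1)] ; factor over Q: parameters, x = -\frac{1}{7}, and C = 12.

x = -\frac{1}{7} here; the reduced form reads 1F0, upper {-\frac{2}{7}}, lower {-}, C = 12. Verdict at x = -\frac{1}{7}: the I4 binomial reduction matches (the 1F0 binomial series: exponent 2/7, x = -\frac{1}{7}). Sum: 12 \cdot \left(\frac{8}{7}\right)^{\frac{2}{7}}.


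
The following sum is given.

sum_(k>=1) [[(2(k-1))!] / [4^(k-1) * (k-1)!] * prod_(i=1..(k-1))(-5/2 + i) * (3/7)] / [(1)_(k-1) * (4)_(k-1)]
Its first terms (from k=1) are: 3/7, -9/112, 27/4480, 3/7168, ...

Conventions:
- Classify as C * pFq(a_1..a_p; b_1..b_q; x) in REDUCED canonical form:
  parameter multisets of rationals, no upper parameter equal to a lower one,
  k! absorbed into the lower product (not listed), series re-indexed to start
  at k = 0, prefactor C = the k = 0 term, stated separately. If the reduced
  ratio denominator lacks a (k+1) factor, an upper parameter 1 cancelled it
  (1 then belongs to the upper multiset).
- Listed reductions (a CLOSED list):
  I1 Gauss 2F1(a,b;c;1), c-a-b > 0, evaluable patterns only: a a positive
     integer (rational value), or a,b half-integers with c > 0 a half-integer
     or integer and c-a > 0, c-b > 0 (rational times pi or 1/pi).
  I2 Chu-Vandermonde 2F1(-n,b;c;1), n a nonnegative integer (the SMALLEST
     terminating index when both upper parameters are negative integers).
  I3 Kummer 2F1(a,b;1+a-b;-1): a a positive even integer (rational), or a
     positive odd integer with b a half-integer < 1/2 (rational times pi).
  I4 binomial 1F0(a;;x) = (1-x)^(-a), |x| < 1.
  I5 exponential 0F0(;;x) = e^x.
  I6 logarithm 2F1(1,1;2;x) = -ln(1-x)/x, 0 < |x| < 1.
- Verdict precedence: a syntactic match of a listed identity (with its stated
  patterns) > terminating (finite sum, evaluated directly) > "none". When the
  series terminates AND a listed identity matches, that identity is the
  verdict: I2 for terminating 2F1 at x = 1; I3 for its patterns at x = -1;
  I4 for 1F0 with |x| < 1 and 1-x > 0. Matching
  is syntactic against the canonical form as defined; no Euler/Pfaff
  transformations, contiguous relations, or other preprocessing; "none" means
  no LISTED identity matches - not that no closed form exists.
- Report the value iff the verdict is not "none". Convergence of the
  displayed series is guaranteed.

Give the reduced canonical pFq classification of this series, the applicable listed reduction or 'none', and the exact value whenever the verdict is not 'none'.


Prefactor 3/7, argument 1: 2F1 with upper {-3/2, 1/2} over lower {4}. Verdict: the half-integer Gauss pattern (I1) fires (x = 1; upper {-3/2, 1/2} half-integers, c = 4 in the evaluable pattern). Exact value: (4096/3675) / pi.

The tell: t_0 being 3/7, the (2k)!/(4^k k!) block (C = 3/7) is the Pochhammer (1/2)_k.
Consecutive-term ratio: r(k) = 1 * (k-3/2) (k+1/2) / [(k+4) (k+1)] - rational; roots negated = parameters, x = 1, C = 3/7.


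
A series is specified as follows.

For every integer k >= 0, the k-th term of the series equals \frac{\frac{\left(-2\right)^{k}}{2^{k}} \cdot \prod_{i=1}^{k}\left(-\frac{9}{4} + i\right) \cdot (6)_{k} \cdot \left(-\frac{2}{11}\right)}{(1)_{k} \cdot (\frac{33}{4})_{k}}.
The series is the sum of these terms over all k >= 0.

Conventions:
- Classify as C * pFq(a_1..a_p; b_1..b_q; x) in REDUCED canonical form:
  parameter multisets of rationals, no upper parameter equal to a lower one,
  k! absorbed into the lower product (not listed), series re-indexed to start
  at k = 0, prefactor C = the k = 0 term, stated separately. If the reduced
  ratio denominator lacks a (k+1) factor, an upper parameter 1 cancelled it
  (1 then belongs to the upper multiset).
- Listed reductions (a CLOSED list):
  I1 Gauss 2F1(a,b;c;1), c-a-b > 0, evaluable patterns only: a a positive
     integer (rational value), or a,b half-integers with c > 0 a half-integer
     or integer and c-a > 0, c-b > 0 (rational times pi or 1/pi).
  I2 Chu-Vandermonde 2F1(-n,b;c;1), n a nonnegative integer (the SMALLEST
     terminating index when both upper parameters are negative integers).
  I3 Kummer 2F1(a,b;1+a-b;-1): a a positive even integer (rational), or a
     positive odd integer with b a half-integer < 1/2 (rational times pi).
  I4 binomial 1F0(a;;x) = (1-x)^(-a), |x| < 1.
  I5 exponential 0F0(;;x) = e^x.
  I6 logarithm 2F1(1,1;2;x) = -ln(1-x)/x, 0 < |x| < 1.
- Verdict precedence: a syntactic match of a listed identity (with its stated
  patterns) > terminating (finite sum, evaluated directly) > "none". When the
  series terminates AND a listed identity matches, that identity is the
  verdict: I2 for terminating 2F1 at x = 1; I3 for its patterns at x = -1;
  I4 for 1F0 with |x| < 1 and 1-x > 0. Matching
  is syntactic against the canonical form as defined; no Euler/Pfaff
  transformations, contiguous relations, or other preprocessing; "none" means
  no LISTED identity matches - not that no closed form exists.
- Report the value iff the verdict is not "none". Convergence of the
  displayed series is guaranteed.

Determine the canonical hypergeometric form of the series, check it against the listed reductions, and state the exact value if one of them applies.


At argument -1: a 2F1 with upper {-\frac{5}{4}, 6}, lower {\frac{33}{4}}, scaled by C = -\frac{2}{11}. Verdict (x = -1): the Kummer evaluation I3 applies (x = -1; c = \frac{33}{4} equals 1+a-b for upper {-\frac{5}{4}, 6}: listed pattern). Hence: -\frac{1015}{2816}.

Structural cue: x = -1 and the two k-th powers (prefactor -2/11) combine into one argument.
Consecutive-term ratio: r(k) = -1 * (k-\frac{5}{4}) (k+6) / [(k+\frac{33}{4}) (k+1)] - rational in k. x = -1; t_0 = -\frac{2}{11}; negate the roots.


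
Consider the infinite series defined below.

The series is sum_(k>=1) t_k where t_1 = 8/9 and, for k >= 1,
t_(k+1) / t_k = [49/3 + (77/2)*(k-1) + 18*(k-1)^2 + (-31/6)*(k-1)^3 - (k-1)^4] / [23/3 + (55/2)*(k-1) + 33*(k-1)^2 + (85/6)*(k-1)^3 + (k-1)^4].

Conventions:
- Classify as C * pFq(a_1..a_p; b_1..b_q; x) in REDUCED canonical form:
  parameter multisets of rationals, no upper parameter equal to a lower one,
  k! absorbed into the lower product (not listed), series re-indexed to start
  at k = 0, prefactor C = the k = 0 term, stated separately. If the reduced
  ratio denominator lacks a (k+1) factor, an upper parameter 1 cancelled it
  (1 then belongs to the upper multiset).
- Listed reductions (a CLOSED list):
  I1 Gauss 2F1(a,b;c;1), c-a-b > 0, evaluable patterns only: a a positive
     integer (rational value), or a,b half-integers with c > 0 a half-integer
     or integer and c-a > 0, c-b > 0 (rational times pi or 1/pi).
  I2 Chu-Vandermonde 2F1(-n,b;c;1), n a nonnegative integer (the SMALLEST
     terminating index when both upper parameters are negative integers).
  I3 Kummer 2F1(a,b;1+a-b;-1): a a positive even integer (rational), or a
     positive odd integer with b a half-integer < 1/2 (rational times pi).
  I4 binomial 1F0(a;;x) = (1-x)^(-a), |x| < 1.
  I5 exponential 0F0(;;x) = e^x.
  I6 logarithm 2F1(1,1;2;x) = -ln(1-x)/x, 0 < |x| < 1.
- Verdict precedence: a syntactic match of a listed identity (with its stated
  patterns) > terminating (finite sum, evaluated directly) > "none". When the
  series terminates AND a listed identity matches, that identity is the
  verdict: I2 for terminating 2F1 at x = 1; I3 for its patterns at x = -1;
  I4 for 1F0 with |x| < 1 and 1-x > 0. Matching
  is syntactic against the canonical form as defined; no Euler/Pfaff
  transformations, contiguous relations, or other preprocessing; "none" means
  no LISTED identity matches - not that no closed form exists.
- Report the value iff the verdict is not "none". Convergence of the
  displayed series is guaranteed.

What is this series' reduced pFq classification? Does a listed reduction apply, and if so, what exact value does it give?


This is 8/9 * 2F1(-7/2, 7; 23/2; -1) in reduced canonical form. Verdict: Kummer (I3) matches (x = -1; c = 23/2 equals 1+a-b for upper {-7/2, 7}: listed pattern). Its exact value is (1616615/1048576) * pi.

First insight: x = (-1) and factor the ratio over Q (prefactor 8/9): negated roots = parameters.
Step ratio: r(k) = (-1) * (k-7/2) (k+7) / [(k+23/2) (k+1)] - rational in k, leading ratio (-1); with t_0 = 8/9, classification follows.


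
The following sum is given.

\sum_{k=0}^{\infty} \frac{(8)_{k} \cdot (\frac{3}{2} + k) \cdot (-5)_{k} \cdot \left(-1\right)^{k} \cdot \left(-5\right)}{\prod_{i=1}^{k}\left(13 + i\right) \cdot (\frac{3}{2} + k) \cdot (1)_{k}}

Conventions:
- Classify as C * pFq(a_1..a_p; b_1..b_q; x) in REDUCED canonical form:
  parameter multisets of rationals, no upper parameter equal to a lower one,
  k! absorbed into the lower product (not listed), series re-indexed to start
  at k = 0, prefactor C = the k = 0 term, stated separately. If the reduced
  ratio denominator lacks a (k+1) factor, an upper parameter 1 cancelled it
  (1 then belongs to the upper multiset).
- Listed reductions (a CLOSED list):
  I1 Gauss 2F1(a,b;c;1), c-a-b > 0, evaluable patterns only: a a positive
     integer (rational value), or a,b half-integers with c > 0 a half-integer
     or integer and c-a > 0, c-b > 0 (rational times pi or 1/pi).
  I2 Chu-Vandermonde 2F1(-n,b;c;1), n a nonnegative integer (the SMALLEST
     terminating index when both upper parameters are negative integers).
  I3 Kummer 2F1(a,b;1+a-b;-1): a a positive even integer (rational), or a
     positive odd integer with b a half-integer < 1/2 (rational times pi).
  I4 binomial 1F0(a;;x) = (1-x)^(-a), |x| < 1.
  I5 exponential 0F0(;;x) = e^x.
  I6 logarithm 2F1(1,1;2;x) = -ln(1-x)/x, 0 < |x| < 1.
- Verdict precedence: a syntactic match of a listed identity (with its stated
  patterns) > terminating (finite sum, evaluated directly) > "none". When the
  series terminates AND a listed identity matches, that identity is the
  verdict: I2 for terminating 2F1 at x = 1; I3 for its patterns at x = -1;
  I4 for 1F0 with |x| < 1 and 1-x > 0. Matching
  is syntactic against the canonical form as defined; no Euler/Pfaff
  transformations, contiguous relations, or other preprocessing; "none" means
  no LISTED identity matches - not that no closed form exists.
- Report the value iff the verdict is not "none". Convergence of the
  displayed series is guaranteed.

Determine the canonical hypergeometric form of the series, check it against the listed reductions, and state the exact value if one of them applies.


Structural cue: x = -1 and the lower running product (prefactor -5) is a rising factorial.
Consecutive-term ratio: r(k) = -1 * (k-5) (k+8) / [(k+14) (k+1)] - rational in k, leading ratio -1; with t_0 = -5, classification follows.

Canonical form: C = -5 times 2F1 with upper {-5, 8}, lower {14}, x = -1. Verdict: the Kummer evaluation I3 fires (x = -1; c = 14 equals 1+a-b for upper {-5, 8}: listed pattern). Exact value: -\frac{715}{14}.


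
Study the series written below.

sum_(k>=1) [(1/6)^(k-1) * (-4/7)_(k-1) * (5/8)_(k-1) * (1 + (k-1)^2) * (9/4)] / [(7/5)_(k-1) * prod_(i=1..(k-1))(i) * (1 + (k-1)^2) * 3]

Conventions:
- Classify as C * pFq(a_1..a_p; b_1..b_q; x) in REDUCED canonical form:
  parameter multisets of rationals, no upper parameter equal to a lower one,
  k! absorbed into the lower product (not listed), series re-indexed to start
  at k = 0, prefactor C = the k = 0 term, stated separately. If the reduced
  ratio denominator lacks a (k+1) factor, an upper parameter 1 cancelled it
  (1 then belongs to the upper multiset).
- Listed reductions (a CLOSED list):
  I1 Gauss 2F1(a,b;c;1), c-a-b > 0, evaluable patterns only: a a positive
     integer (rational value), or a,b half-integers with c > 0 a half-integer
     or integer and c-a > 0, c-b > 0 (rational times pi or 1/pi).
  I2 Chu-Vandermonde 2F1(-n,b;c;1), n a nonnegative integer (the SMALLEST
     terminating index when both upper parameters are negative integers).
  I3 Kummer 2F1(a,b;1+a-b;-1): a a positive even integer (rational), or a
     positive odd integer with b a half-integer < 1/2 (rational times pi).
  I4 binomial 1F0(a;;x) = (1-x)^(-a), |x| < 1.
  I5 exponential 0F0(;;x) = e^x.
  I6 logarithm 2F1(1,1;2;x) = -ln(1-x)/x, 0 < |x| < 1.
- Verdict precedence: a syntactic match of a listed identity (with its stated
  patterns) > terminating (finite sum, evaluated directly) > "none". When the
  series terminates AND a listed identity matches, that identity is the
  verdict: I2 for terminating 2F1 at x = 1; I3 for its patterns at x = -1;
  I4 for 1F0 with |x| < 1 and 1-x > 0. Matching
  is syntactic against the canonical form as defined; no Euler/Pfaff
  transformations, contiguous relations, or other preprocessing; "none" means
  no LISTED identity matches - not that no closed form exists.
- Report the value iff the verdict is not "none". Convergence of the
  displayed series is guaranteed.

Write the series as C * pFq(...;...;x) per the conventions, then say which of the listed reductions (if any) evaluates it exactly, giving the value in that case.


Canonical form: C = 3/4 times 2F1 with upper {-4/7, 5/8}, lower {7/5}, x = 1/6. Verdict: none - at argument 1/6 the multisets {-4/7, 5/8} ; {7/5} match no listed identity.

Structural cue: t_0 = 3/4 here, and the product of the first k integers (prefactor 3/4) is k!.
Consecutive-term ratio: r(k) = (1/6) * (k-4/7) (k+5/8) / [(k+7/5) (k+1)] - rational in k. x = (1/6); t_0 = 3/4; negate the roots.


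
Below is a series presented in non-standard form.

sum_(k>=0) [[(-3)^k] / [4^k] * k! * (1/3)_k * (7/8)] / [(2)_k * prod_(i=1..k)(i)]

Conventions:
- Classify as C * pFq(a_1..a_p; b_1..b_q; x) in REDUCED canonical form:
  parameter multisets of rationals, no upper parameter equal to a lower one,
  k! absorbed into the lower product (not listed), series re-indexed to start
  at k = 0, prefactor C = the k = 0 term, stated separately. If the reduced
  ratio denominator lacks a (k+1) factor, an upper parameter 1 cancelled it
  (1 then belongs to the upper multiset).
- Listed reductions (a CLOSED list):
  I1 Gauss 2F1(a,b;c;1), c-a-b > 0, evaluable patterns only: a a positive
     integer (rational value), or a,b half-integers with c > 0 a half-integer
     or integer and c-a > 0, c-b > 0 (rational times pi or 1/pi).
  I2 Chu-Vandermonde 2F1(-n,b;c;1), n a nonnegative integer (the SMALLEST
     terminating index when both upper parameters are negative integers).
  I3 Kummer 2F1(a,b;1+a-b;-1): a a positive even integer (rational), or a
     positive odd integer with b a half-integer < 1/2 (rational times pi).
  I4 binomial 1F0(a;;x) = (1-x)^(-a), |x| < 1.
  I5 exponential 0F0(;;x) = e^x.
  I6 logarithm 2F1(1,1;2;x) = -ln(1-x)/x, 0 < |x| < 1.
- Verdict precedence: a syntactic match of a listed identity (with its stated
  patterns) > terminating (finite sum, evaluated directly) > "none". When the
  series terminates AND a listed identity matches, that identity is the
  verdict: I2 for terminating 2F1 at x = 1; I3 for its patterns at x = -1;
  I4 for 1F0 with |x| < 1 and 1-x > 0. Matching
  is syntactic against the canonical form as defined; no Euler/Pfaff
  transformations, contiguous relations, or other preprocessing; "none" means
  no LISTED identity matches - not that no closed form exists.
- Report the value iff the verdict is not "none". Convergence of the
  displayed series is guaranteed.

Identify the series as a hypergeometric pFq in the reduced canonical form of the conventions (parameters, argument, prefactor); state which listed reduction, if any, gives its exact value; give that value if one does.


The series (x = -3/4) is 2F1: upper {1/3, 1}, lower {2}, prefactor 7/8. Verdict: none. No listed pattern accepts 2F1(1/3, 1; 2; -3/4).

First insight: with t_0 = 7/8, the two geometric factors (C = 7/8) combine into one argument.
Adjacent-term ratio: r(k) = (-3/4) * (k+1/3) (k+1) / [(k+2) (k+1)] ; factor over Q: parameters, x = (-3/4), and C = 7/8.


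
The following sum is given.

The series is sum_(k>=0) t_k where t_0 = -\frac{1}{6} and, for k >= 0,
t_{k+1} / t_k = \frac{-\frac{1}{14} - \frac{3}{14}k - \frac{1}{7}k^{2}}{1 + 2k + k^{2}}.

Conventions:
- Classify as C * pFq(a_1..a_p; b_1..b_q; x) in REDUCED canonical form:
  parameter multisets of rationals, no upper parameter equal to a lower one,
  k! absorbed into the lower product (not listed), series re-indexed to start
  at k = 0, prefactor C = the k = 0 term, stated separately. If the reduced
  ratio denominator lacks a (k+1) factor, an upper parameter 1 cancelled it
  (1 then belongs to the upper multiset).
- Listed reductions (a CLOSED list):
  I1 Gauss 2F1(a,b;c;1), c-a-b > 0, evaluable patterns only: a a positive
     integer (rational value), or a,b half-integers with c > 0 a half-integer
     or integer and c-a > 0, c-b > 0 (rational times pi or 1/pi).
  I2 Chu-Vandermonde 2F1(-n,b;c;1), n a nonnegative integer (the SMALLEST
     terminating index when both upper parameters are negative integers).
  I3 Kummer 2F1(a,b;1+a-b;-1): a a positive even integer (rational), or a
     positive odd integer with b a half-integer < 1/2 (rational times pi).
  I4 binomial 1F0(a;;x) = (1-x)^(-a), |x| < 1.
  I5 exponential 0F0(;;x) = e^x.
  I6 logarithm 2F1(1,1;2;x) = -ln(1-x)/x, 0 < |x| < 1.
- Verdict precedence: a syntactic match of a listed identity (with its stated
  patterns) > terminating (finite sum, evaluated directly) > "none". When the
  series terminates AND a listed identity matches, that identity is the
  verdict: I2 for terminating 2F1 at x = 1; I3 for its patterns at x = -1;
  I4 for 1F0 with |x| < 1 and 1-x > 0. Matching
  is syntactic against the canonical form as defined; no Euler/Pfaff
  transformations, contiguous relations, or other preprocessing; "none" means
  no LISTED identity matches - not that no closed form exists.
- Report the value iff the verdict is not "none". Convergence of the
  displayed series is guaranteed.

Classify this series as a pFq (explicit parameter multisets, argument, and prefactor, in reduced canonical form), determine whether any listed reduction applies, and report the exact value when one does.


Reduced: x = -\frac{1}{7}, 1F0, upper = {\frac{1}{2}}, lower = {-}, C = -\frac{1}{6}. Verdict: binomial (I4) matches (the 1F0 binomial series: exponent -1/2, x = -\frac{1}{7}). Exact value: \left(-\frac{1}{6}\right) \cdot \left(\frac{8}{7}\right)^{-\frac{1}{2}}.

Key step: from the first term -\frac{1}{6}: factor the ratio over Q (C = -1/6, x = -1/7): negated roots = parameters.
Consecutive-term ratio: r(k) = -\frac{1}{7} * (k+\frac{1}{2}) / [(k+1)] - poly over poly, x = -\frac{1}{7} from leading terms; C = -\frac{1}{6} at k = 0.


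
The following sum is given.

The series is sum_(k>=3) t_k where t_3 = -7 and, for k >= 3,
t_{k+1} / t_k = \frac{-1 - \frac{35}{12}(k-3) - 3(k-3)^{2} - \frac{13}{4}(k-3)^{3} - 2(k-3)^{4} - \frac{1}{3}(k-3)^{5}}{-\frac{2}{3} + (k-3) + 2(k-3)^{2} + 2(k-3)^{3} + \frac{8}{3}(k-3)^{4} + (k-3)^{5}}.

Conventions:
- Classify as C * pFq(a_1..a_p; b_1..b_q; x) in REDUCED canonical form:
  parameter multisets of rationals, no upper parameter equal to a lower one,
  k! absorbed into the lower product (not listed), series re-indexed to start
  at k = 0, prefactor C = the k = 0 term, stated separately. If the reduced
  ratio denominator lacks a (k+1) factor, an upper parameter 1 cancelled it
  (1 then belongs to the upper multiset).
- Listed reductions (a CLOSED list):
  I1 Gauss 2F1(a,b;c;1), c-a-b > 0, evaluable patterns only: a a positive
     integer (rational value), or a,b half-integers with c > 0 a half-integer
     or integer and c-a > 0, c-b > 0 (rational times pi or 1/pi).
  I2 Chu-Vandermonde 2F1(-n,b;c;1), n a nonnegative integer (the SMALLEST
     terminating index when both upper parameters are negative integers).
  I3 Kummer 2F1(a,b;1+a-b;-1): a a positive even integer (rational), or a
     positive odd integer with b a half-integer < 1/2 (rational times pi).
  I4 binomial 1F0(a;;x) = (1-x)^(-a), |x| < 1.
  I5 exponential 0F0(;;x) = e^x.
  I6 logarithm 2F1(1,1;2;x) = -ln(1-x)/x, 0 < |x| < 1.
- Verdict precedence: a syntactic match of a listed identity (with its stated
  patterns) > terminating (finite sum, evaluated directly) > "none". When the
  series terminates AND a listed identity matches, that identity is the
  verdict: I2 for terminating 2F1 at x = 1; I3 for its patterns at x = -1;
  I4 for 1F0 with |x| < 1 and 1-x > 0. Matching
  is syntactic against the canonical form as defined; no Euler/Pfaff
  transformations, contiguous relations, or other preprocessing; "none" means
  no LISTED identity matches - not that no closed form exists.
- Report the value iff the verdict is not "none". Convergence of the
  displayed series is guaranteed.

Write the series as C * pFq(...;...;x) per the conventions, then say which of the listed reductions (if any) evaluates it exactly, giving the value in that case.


The series (x = -\frac{1}{3}) is 3F2: upper {\frac{1}{2}, \frac{3}{2}, 4}, lower {-\frac{1}{3}, 2}, prefactor -7. Verdict: none - at argument -\frac{1}{3} the multisets {\frac{1}{2}, \frac{3}{2}, 4} ; {-\frac{1}{3}, 2} match no listed identity.

Structural cue: t_0 being -7, the ratio is unreduced: k^2 + 1 divides both sides (C = -7).
Step ratio: r(k) = -\frac{1}{3} * (k+\frac{1}{2}) (k+\frac{3}{2}) (k+4) / [(k-\frac{1}{3}) (k+2) (k+1)] - rational in k. x = -\frac{1}{3}; t_0 = -7; negate the roots.


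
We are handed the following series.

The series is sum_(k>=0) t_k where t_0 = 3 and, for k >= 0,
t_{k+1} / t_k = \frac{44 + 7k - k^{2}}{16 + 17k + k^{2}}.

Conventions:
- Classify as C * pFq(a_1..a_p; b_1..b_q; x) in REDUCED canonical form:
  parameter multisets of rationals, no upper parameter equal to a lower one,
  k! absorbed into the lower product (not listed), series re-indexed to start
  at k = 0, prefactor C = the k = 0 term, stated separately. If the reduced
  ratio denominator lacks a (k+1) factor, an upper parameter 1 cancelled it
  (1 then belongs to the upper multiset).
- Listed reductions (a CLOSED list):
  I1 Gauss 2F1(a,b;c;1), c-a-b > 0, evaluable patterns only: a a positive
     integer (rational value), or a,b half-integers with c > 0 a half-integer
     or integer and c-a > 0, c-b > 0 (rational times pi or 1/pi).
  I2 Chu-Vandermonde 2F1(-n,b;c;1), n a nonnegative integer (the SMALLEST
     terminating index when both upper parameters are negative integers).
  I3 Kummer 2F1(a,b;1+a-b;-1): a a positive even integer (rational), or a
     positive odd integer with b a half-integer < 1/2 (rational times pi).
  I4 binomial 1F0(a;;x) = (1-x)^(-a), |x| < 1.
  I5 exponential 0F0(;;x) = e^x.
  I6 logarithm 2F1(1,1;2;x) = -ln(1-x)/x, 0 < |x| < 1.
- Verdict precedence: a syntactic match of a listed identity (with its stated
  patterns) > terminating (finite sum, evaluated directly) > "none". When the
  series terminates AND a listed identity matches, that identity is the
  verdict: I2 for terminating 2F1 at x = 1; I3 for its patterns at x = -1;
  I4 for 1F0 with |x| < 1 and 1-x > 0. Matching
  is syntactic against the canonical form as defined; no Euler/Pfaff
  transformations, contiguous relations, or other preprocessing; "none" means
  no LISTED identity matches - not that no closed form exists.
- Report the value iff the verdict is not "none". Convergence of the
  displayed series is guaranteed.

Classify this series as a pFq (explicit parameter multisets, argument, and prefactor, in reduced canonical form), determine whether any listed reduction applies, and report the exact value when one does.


Prefactor 3, argument -1: 2F1 with upper {-11, 4} over lower {16}. Verdict (x = -1): the Kummer evaluation I3 applies (x = -1; c = 16 equals 1+a-b for upper {-11, 4}: listed pattern). Sum: \frac{105}{2}.

Key step: x = -1 and factor the ratio over Q (C = 3): negated roots = parameters.
Adjacent-term ratio: r(k) = -1 * (k-11) (k+4) / [(k+16) (k+1)] - poly over poly, x = -1 from leading terms; C = 3 at k = 0.
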